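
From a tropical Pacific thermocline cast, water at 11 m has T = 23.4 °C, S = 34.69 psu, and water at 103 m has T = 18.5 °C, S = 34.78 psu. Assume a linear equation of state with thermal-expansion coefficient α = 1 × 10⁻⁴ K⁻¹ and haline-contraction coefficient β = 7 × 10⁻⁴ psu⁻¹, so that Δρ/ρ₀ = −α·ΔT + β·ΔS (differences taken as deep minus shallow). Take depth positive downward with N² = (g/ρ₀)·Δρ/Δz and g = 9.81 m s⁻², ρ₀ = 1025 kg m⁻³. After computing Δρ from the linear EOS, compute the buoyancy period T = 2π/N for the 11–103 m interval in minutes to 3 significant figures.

ΔT = -4.9 K, ΔS = +0.09 psu (deep − shallow).
Δρ/ρ₀ = −αΔT + βΔS = 4.90 × 10⁻⁴ + 6.30 × 10⁻⁵ = 5.53 × 10⁻⁴, so Δρ ≈ 0.5668 kg m⁻³.
N² = (g/ρ₀)·Δρ/Δz = g·(Δρ/ρ₀)/Δz = 9.81 × 5.53 × 10⁻⁴ / 92 = 5.8967 × 10⁻⁵ s⁻².
N = √(5.8967 × 10⁻⁵) = 7.6790 × 10⁻³ rad s⁻¹ → T = 2π/N = 818.23 s = 13.637 min ≈ 13.6 min.

13.6 min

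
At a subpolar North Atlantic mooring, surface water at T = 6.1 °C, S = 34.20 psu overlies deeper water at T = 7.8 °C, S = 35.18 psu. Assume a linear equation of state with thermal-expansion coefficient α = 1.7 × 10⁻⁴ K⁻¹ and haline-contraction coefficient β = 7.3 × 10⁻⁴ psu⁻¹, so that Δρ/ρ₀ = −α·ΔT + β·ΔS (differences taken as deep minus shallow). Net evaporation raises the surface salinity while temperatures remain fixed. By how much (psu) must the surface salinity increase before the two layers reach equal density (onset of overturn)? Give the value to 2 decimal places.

0.58 psu

Neutral buoyancy requires −α(T_deep − T_surf) + β(S_deep − S_surf′) = 0.
S_surf′ = S_deep − (α/β)·ΔT = 35.18 − (1.7 × 10⁻⁴/7.3 × 10⁻⁴)·(+1.7) = 34.7841 psu.
Increase required: 34.7841 − 34.20 = 0.5841 psu.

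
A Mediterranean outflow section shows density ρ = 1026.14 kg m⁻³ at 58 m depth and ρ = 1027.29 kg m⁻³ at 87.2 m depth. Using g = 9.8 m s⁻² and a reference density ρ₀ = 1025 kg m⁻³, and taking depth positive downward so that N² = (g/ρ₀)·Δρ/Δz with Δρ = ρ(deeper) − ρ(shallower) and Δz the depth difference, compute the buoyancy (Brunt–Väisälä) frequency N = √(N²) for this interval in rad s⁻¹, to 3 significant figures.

0.0194 rad s⁻¹

Δρ = 1027.29 − 1026.14 = 1.15 kg m⁻³ over Δz = 87.2 − 58 = 29.2 m.
N² = (9.8/1025) × (1.15/29.2) = 3.7655 × 10⁻⁴ s⁻².
N = √(3.7655 × 10⁻⁴) = 0.019405 rad s⁻¹ ≈ 0.0194 rad s⁻¹.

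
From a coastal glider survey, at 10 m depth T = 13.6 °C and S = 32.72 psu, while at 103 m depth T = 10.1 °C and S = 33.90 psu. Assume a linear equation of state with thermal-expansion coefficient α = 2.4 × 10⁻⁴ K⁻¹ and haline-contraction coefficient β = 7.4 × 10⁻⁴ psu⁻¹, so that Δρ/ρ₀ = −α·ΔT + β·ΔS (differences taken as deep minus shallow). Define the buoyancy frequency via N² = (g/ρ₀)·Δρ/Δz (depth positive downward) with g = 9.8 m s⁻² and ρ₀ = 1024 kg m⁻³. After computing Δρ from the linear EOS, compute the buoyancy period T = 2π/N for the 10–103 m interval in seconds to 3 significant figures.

468 s

ΔT = -3.5 K, ΔS = +1.18 psu (deep − shallow).
Δρ/ρ₀ = −αΔT + βΔS = 8.40 × 10⁻⁴ + 8.732 × 10⁻⁴ = 1.7132 × 10⁻³, so Δρ ≈ 1.754 kg m⁻³.
N² = (g/ρ₀)·Δρ/Δz = g·(Δρ/ρ₀)/Δz = 9.8 × 1.7132 × 10⁻³ / 93 = 1.8053 × 10⁻⁴ s⁻².
N = √(1.8053 × 10⁻⁴) = 0.013436 rad s⁻¹ → T = 2π/N = 467.64 s ≈ 468 s.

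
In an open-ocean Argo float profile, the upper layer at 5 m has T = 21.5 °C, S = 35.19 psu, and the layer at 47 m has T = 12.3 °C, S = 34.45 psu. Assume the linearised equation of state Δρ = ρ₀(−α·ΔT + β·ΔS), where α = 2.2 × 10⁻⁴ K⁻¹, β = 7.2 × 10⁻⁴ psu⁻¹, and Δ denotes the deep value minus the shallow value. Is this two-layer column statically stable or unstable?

stable

ΔT = 12.3 − 21.5 = -9.2 K and ΔS = 34.45 − 35.19 = -0.74 psu (deep − shallow).
−αΔT = 2.024 × 10⁻³; βΔS = -5.328 × 10⁻⁴; sum Δρ/ρ₀ = 1.4912 × 10⁻³.
Δρ/ρ₀ > 0, so Δρ > 0: deeper water is denser → statically stable.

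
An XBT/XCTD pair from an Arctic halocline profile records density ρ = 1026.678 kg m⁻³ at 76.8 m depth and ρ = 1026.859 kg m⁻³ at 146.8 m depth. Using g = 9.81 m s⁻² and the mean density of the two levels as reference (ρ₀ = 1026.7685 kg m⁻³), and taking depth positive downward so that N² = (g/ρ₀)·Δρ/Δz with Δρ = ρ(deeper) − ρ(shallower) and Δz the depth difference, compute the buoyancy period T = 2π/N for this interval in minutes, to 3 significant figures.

Δρ = 1026.859 − 1026.678 = 0.181 kg m⁻³ over Δz = 146.8 − 76.8 = 70 m.
N² = (9.81/1026.7685) × (0.181/70) = 2.4705 × 10⁻⁵ s⁻².
N = √(2.4705 × 10⁻⁵) = 4.9704 × 10⁻³ rad s⁻¹, so T = 2π/N = 1.2641 × 10³ s = 21.068 min ≈ 21.1 min.
Since Δρ > 0 the layer is stably stratified.

21.1 min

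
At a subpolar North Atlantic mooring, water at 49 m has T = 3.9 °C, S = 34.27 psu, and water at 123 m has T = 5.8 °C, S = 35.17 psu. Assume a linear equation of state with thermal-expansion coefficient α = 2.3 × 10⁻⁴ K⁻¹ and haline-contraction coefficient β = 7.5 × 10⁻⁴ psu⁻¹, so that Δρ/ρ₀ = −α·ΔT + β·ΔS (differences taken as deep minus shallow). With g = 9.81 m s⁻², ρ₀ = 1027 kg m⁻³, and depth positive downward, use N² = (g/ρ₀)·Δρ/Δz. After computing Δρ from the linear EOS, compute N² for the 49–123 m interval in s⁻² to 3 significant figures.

3.16 × 10⁻⁵ s⁻²

ΔT = +1.9 K, ΔS = +0.90 psu (deep − shallow).
Δρ/ρ₀ = −αΔT + βΔS = -4.37 × 10⁻⁴ + 6.75 × 10⁻⁴ = 2.38 × 10⁻⁴, so Δρ ≈ 0.2444 kg m⁻³.
N² = (g/ρ₀)·Δρ/Δz = g·(Δρ/ρ₀)/Δz = 9.81 × 2.38 × 10⁻⁴ / 74 = 3.1551 × 10⁻⁵ s⁻² ≈ 3.16 × 10⁻⁵ s⁻².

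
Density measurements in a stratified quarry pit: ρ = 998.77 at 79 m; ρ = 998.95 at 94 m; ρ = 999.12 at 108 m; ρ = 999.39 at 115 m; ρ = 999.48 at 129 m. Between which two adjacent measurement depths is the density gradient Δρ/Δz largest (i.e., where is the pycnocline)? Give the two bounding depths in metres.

Compute the density gradient over each adjacent pair:
  79–94 m: Δρ/Δz = 0.18/15 = 0.012 kg m⁻⁴
  94–108 m: Δρ/Δz = 0.17/14 = 0.012 kg m⁻⁴
  108–115 m: Δρ/Δz = 0.27/7 = 0.039 kg m⁻⁴
  115–129 m: Δρ/Δz = 0.09/14 = 6.4 × 10⁻³ kg m⁻⁴
The largest gradient is in the 108–115 m interval — the pycnocline.

108–115 m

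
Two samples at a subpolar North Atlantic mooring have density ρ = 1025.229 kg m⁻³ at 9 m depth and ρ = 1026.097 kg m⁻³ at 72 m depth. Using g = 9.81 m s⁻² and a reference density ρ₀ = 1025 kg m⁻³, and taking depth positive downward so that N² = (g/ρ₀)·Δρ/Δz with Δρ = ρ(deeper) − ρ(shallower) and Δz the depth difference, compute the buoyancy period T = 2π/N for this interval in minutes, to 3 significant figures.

9.12 min

Δρ = 1026.097 − 1025.229 = 0.868 kg m⁻³ over Δz = 72 − 9 = 63 m.
N² = (9.81/1025) × (0.868/63) = 1.3186 × 10⁻⁴ s⁻².
N = √(1.3186 × 10⁻⁴) = 0.011483 rad s⁻¹, so T = 2π/N = 547.17 s = 9.1195 min ≈ 9.12 min.
N² > 0, so the interval is statically stable.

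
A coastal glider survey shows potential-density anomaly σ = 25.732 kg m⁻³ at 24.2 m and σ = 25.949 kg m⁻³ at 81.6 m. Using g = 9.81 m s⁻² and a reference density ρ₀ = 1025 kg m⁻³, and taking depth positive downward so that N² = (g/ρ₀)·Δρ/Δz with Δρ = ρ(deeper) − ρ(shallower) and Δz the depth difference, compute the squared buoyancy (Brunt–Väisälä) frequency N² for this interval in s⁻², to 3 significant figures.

Δρ = 1025.949 − 1025.732 = 0.217 kg m⁻³ over Δz = 81.6 − 24.2 = 57.4 m.
N² = (9.81/1025) × (0.217/57.4) = 3.6182 × 10⁻⁵ s⁻² ≈ 3.62 × 10⁻⁵ s⁻².

3.62 × 10⁻⁵ s⁻²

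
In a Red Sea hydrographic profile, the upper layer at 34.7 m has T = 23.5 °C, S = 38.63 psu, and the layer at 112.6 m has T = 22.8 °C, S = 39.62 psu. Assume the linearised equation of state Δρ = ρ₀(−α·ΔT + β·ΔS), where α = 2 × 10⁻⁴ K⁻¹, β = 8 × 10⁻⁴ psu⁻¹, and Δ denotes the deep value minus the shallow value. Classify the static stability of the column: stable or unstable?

ΔT = 22.8 − 23.5 = -0.7 K and ΔS = 39.62 − 38.63 = +0.99 psu (deep − shallow).
−αΔT = 1.40 × 10⁻⁴; βΔS = 7.92 × 10⁻⁴; sum Δρ/ρ₀ = 9.32 × 10⁻⁴.
Δρ/ρ₀ > 0, so Δρ > 0: deeper water is denser → statically stable.

stable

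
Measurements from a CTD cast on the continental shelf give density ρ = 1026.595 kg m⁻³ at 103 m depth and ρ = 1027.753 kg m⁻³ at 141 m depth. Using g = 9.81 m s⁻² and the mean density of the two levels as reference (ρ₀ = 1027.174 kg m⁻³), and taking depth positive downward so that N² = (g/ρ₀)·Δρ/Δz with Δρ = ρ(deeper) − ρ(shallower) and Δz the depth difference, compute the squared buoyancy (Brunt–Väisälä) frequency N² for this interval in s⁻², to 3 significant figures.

Δρ = 1027.753 − 1026.595 = 1.158 kg m⁻³ over Δz = 141 − 103 = 38 m.
N² = (9.81/1027.174) × (1.158/38) = 2.9104 × 10⁻⁴ s⁻² ≈ 2.91 × 10⁻⁴ s⁻².
Since Δρ > 0 the layer is stably stratified.

2.91 × 10⁻⁴ s⁻²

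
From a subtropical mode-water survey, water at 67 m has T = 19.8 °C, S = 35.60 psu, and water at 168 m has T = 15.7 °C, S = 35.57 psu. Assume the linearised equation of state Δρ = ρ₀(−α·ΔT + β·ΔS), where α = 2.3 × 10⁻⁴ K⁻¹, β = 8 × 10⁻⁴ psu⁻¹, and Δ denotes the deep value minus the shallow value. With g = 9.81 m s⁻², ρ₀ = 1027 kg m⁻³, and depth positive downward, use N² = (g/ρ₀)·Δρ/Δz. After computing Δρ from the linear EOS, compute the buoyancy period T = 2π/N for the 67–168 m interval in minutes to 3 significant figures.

ΔT = -4.1 K, ΔS = -0.03 psu (deep − shallow).
Δρ/ρ₀ = −αΔT + βΔS = 9.43 × 10⁻⁴ − 2.40 × 10⁻⁵ = 9.19 × 10⁻⁴, so Δρ ≈ 0.9438 kg m⁻³.
N² = (g/ρ₀)·Δρ/Δz = g·(Δρ/ρ₀)/Δz = 9.81 × 9.19 × 10⁻⁴ / 101 = 8.9261 × 10⁻⁵ s⁻².
N = √(8.9261 × 10⁻⁵) = 9.4478 × 10⁻³ rad s⁻¹ → T = 2π/N = 665.04 s = 11.084 min ≈ 11.1 min.

11.1 min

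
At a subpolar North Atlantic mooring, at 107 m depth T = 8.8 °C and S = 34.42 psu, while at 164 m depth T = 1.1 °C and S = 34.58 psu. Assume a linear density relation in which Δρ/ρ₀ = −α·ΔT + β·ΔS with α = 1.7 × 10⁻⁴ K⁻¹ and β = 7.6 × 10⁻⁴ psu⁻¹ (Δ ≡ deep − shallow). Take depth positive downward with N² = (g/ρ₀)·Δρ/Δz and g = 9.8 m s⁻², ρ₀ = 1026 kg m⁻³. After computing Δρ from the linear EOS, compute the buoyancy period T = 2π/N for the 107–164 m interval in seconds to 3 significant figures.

ΔT = -7.7 K, ΔS = +0.16 psu (deep − shallow).
Δρ/ρ₀ = −αΔT + βΔS = 1.309 × 10⁻³ + 1.216 × 10⁻⁴ = 1.4306 × 10⁻³, so Δρ ≈ 1.468 kg m⁻³.
N² = (g/ρ₀)·Δρ/Δz = g·(Δρ/ρ₀)/Δz = 9.8 × 1.4306 × 10⁻³ / 57 = 2.4596 × 10⁻⁴ s⁻².
N = √(2.4596 × 10⁻⁴) = 0.015683 rad s⁻¹ → T = 2π/N = 400.64 s ≈ 401 s.

401 s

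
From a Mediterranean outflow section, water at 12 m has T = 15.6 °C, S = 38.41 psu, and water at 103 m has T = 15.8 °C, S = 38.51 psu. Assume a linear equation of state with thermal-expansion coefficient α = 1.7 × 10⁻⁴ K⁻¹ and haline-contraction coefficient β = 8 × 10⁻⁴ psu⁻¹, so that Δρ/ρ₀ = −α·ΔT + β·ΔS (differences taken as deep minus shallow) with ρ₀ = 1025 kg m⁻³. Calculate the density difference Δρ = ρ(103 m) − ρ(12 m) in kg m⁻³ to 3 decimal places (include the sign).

+0.047 kg m⁻³

ΔT = +0.2 K, ΔS = +0.10 psu (deep − shallow).
Δρ/ρ₀ = −(1.7 × 10⁻⁴)(+0.2) + (8 × 10⁻⁴)(+0.10) = 4.60 × 10⁻⁵.
Δρ = 1025 × (4.60 × 10⁻⁵) = +0.047 kg m⁻³.
Positive Δρ: denser below, stable.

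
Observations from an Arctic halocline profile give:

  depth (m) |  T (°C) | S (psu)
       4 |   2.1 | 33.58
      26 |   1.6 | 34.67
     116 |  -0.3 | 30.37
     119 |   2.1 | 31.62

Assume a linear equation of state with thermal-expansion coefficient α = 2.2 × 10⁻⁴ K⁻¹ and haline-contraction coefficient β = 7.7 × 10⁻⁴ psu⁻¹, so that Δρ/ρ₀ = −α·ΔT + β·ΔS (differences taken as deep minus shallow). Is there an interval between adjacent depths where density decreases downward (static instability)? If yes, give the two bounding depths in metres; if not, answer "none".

26–116 m

Evaluate Δρ/ρ₀ = −αΔT + βΔS across each adjacent pair:
  4–26 m: −αΔT+βΔS = −(2.2 × 10⁻⁴)(-0.5)+(7.7 × 10⁻⁴)(+1.09) = 9.5 × 10⁻⁴ → stable
  26–116 m: −αΔT+βΔS = −(2.2 × 10⁻⁴)(-1.9)+(7.7 × 10⁻⁴)(-4.30) = -2.9 × 10⁻³ → UNSTABLE
  116–119 m: −αΔT+βΔS = −(2.2 × 10⁻⁴)(+2.4)+(7.7 × 10⁻⁴)(+1.25) = 4.3 × 10⁻⁴ → stable
The 26–116 m interval has Δρ < 0: lighter water underlies denser water.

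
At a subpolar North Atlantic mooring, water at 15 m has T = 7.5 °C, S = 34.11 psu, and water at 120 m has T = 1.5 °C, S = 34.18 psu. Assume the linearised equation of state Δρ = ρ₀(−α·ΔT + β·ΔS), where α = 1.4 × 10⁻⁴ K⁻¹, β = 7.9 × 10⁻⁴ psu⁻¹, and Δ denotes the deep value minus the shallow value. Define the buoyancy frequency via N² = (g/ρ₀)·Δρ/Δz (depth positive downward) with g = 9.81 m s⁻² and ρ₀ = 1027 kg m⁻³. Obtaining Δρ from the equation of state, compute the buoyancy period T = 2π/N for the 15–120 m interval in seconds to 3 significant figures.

687 s

ΔT = -6.0 K, ΔS = +0.07 psu (deep − shallow).
Δρ/ρ₀ = −αΔT + βΔS = 8.40 × 10⁻⁴ + 5.53 × 10⁻⁵ = 8.953 × 10⁻⁴, so Δρ ≈ 0.9195 kg m⁻³.
N² = (g/ρ₀)·Δρ/Δz = g·(Δρ/ρ₀)/Δz = 9.81 × 8.953 × 10⁻⁴ / 105 = 8.3647 × 10⁻⁵ s⁻².
N = √(8.3647 × 10⁻⁵) = 9.1459 × 10⁻³ rad s⁻¹ → T = 2π/N = 686.99 s ≈ 687 s.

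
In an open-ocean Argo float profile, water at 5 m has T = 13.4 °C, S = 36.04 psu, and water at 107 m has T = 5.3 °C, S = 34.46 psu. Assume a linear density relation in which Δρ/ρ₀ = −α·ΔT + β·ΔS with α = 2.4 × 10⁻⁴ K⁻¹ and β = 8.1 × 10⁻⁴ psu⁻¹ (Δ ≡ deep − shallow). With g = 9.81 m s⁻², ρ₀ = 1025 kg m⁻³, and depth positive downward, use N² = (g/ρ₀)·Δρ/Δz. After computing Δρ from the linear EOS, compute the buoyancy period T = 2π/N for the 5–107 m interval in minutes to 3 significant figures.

13.1 min

ΔT = -8.1 K, ΔS = -1.58 psu (deep − shallow).
Δρ/ρ₀ = −αΔT + βΔS = 1.944 × 10⁻³ − 1.2798 × 10⁻³ = 6.642 × 10⁻⁴, so Δρ ≈ 0.6808 kg m⁻³.
N² = (g/ρ₀)·Δρ/Δz = g·(Δρ/ρ₀)/Δz = 9.81 × 6.642 × 10⁻⁴ / 102 = 6.3880 × 10⁻⁵ s⁻².
N = √(6.3880 × 10⁻⁵) = 7.9925 × 10⁻³ rad s⁻¹ → T = 2π/N = 786.14 s = 13.102 min ≈ 13.1 min.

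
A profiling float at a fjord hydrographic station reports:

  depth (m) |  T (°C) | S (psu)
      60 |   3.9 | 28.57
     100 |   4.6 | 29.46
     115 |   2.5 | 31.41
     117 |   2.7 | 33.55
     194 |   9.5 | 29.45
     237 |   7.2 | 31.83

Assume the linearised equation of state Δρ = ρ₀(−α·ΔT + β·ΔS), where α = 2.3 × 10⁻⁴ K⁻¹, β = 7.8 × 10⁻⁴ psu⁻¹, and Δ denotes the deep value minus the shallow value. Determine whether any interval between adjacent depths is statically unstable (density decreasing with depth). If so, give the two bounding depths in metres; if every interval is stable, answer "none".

117–194 m

Evaluate Δρ/ρ₀ = −αΔT + βΔS across each adjacent pair:
  60–100 m: −αΔT+βΔS = −(2.3 × 10⁻⁴)(+0.7)+(7.8 × 10⁻⁴)(+0.89) = 5.3 × 10⁻⁴ → stable
  100–115 m: −αΔT+βΔS = −(2.3 × 10⁻⁴)(-2.1)+(7.8 × 10⁻⁴)(+1.95) = 2.0 × 10⁻³ → stable
  115–117 m: −αΔT+βΔS = −(2.3 × 10⁻⁴)(+0.2)+(7.8 × 10⁻⁴)(+2.14) = 1.6 × 10⁻³ → stable
  117–194 m: −αΔT+βΔS = −(2.3 × 10⁻⁴)(+6.8)+(7.8 × 10⁻⁴)(-4.10) = -4.8 × 10⁻³ → UNSTABLE
  194–237 m: −αΔT+βΔS = −(2.3 × 10⁻⁴)(-2.3)+(7.8 × 10⁻⁴)(+2.38) = 2.4 × 10⁻³ → stable
The 117–194 m interval has Δρ < 0: lighter water underlies denser water.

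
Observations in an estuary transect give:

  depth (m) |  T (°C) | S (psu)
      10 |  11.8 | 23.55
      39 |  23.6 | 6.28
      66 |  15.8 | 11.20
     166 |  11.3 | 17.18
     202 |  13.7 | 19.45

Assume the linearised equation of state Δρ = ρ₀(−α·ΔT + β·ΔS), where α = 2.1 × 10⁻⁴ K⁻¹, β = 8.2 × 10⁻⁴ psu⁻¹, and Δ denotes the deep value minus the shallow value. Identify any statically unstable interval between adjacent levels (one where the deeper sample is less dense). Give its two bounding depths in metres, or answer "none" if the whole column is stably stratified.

Evaluate Δρ/ρ₀ = −αΔT + βΔS across each adjacent pair:
  10–39 m: −αΔT+βΔS = −(2.1 × 10⁻⁴)(+11.8)+(8.2 × 10⁻⁴)(-17.27) = -0.017 → UNSTABLE
  39–66 m: −αΔT+βΔS = −(2.1 × 10⁻⁴)(-7.8)+(8.2 × 10⁻⁴)(+4.92) = 5.7 × 10⁻³ → stable
  66–166 m: −αΔT+βΔS = −(2.1 × 10⁻⁴)(-4.5)+(8.2 × 10⁻⁴)(+5.98) = 5.8 × 10⁻³ → stable
  166–202 m: −αΔT+βΔS = −(2.1 × 10⁻⁴)(+2.4)+(8.2 × 10⁻⁴)(+2.27) = 1.4 × 10⁻³ → stable
The 10–39 m interval has Δρ < 0: lighter water underlies denser water.

10–39 m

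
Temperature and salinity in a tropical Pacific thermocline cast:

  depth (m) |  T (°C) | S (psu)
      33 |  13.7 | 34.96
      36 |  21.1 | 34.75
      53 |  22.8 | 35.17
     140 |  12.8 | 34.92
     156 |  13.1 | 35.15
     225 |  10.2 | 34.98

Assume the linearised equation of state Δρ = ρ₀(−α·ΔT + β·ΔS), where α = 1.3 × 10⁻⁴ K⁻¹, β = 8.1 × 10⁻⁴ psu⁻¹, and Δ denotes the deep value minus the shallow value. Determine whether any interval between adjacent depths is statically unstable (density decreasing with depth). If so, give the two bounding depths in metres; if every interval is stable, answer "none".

33–36 m

Evaluate Δρ/ρ₀ = −αΔT + βΔS across each adjacent pair:
  33–36 m: −αΔT+βΔS = −(1.3 × 10⁻⁴)(+7.4)+(8.1 × 10⁻⁴)(-0.21) = -1.1 × 10⁻³ → UNSTABLE
  36–53 m: −αΔT+βΔS = −(1.3 × 10⁻⁴)(+1.7)+(8.1 × 10⁻⁴)(+0.42) = 1.2 × 10⁻⁴ → stable
  53–140 m: −αΔT+βΔS = −(1.3 × 10⁻⁴)(-10.0)+(8.1 × 10⁻⁴)(-0.25) = 1.1 × 10⁻³ → stable
  140–156 m: −αΔT+βΔS = −(1.3 × 10⁻⁴)(+0.3)+(8.1 × 10⁻⁴)(+0.23) = 1.5 × 10⁻⁴ → stable
  156–225 m: −αΔT+βΔS = −(1.3 × 10⁻⁴)(-2.9)+(8.1 × 10⁻⁴)(-0.17) = 2.4 × 10⁻⁴ → stable
The 33–36 m interval has Δρ < 0: lighter water underlies denser water.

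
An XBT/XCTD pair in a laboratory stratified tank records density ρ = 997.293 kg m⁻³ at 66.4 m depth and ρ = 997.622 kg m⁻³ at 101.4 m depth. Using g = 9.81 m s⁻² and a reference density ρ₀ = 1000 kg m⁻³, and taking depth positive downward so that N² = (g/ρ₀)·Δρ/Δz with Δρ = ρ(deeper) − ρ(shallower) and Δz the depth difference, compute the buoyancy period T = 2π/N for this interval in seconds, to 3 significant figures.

Δρ = 997.622 − 997.293 = 0.329 kg m⁻³ over Δz = 101.4 − 66.4 = 35 m.
N² = (9.81/1000) × (0.329/35) = 9.2214 × 10⁻⁵ s⁻².
N = √(9.2214 × 10⁻⁵) = 9.6028 × 10⁻³ rad s⁻¹, so T = 2π/N = 654.31 s ≈ 654 s.

654 s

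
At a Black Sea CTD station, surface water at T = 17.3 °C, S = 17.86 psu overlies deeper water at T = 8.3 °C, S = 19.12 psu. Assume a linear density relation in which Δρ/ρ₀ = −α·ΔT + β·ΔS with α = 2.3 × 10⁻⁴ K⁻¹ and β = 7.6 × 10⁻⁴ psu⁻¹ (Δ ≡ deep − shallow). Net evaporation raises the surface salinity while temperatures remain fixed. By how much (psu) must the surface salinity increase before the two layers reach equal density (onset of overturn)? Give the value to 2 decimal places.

Neutral buoyancy requires −α(T_deep − T_surf) + β(S_deep − S_surf′) = 0.
S_surf′ = S_deep − (α/β)·ΔT = 19.12 − (2.3 × 10⁻⁴/7.6 × 10⁻⁴)·(-9.0) = 21.8437 psu.
Increase required: 21.8437 − 17.86 = 3.9837 psu.

3.98 psu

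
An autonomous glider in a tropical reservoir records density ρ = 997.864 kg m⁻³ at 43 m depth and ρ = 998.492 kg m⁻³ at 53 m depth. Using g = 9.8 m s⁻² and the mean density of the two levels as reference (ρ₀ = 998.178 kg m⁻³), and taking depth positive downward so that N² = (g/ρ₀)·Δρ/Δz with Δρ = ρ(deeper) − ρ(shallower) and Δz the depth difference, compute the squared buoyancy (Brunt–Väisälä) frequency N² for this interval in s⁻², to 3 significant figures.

Δρ = 998.492 − 997.864 = 0.628 kg m⁻³ over Δz = 53 − 43 = 10 m.
N² = (9.8/998.178) × (0.628/10) = 6.1656 × 10⁻⁴ s⁻² ≈ 6.17 × 10⁻⁴ s⁻².

6.17 × 10⁻⁴ s⁻²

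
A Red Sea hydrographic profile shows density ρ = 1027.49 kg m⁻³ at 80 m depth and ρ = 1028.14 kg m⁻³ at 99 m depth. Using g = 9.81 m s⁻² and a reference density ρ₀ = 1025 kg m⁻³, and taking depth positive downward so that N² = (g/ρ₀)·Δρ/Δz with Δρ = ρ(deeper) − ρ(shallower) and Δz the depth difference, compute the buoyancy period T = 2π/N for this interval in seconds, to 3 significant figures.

Δρ = 1028.14 − 1027.49 = 0.65 kg m⁻³ over Δz = 99 − 80 = 19 m.
N² = (9.81/1025) × (0.65/19) = 3.2742 × 10⁻⁴ s⁻².
N = √(3.2742 × 10⁻⁴) = 0.018095 rad s⁻¹, so T = 2π/N = 347.23 s ≈ 347 s.

347 s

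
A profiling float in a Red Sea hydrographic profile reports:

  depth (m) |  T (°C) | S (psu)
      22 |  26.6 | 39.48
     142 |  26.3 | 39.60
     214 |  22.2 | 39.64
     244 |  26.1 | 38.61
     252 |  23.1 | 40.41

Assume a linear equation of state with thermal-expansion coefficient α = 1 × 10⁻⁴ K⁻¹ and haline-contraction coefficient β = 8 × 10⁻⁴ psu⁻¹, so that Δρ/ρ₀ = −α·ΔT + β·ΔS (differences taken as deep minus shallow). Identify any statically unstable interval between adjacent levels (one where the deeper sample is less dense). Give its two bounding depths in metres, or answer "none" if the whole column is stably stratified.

214–244 m

Evaluate Δρ/ρ₀ = −αΔT + βΔS across each adjacent pair:
  22–142 m: −αΔT+βΔS = −(1 × 10⁻⁴)(-0.3)+(8 × 10⁻⁴)(+0.12) = 1.3 × 10⁻⁴ → stable
  142–214 m: −αΔT+βΔS = −(1 × 10⁻⁴)(-4.1)+(8 × 10⁻⁴)(+0.04) = 4.4 × 10⁻⁴ → stable
  214–244 m: −αΔT+βΔS = −(1 × 10⁻⁴)(+3.9)+(8 × 10⁻⁴)(-1.03) = -1.2 × 10⁻³ → UNSTABLE
  244–252 m: −αΔT+βΔS = −(1 × 10⁻⁴)(-3.0)+(8 × 10⁻⁴)(+1.80) = 1.7 × 10⁻³ → stable
The 214–244 m interval has Δρ < 0: lighter water underlies denser water.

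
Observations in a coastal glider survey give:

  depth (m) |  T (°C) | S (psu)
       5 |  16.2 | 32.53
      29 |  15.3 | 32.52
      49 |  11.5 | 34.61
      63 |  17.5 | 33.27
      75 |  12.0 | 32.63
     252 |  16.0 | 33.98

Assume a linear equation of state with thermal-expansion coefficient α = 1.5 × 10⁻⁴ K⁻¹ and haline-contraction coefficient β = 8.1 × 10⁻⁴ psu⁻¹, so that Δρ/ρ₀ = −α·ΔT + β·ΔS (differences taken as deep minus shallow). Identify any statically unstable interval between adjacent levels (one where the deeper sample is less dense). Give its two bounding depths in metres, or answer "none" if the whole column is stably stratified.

Evaluate Δρ/ρ₀ = −αΔT + βΔS across each adjacent pair:
  5–29 m: −αΔT+βΔS = −(1.5 × 10⁻⁴)(-0.9)+(8.1 × 10⁻⁴)(-0.01) = 1.3 × 10⁻⁴ → stable
  29–49 m: −αΔT+βΔS = −(1.5 × 10⁻⁴)(-3.8)+(8.1 × 10⁻⁴)(+2.09) = 2.3 × 10⁻³ → stable
  49–63 m: −αΔT+βΔS = −(1.5 × 10⁻⁴)(+6.0)+(8.1 × 10⁻⁴)(-1.34) = -2.0 × 10⁻³ → UNSTABLE
  63–75 m: −αΔT+βΔS = −(1.5 × 10⁻⁴)(-5.5)+(8.1 × 10⁻⁴)(-0.64) = 3.1 × 10⁻⁴ → stable
  75–252 m: −αΔT+βΔS = −(1.5 × 10⁻⁴)(+4.0)+(8.1 × 10⁻⁴)(+1.35) = 4.9 × 10⁻⁴ → stable
The 49–63 m interval has Δρ < 0: lighter water underlies denser water.

49–63 m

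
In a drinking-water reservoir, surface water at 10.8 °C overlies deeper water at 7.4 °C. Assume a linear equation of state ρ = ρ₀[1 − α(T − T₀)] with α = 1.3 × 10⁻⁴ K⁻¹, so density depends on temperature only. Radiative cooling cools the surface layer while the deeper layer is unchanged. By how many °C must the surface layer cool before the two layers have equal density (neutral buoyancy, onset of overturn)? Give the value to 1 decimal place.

With temperature the only control, equal density requires T_surf′ = T_deep.
T_surf′ = 7.4 °C.
Cooling required: 10.8 − 7.4 = 3.4 °C.

3.4 °C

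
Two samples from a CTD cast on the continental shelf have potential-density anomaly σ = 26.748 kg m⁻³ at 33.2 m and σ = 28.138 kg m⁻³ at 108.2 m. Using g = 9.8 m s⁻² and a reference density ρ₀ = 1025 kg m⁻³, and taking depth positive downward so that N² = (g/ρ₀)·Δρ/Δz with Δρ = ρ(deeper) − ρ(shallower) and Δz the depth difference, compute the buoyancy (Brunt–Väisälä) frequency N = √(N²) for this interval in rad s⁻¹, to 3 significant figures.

0.0133 rad s⁻¹

Δρ = 1028.138 − 1026.748 = 1.390 kg m⁻³ over Δz = 108.2 − 33.2 = 75 m.
N² = (9.8/1025) × (1.390/75) = 1.7720 × 10⁻⁴ s⁻².
N = √(1.7720 × 10⁻⁴) = 0.013312 rad s⁻¹ ≈ 0.0133 rad s⁻¹.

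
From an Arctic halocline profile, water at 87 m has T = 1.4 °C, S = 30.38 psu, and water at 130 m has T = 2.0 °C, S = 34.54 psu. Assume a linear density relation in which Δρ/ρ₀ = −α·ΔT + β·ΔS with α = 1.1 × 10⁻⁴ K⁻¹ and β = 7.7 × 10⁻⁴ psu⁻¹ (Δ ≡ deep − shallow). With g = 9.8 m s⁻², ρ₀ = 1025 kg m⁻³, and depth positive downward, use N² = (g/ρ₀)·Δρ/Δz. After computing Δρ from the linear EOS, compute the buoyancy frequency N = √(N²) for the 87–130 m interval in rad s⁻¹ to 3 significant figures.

0.0267 rad s⁻¹

ΔT = +0.6 K, ΔS = +4.16 psu (deep − shallow).
Δρ/ρ₀ = −αΔT + βΔS = -6.60 × 10⁻⁵ + 3.2032 × 10⁻³ = 3.1372 × 10⁻³, so Δρ ≈ 3.216 kg m⁻³.
N² = (g/ρ₀)·Δρ/Δz = g·(Δρ/ρ₀)/Δz = 9.8 × 3.1372 × 10⁻³ / 43 = 7.1499 × 10⁻⁴ s⁻².
N = √(7.1499 × 10⁻⁴) = 0.026739 rad s⁻¹ ≈ 0.0267 rad s⁻¹.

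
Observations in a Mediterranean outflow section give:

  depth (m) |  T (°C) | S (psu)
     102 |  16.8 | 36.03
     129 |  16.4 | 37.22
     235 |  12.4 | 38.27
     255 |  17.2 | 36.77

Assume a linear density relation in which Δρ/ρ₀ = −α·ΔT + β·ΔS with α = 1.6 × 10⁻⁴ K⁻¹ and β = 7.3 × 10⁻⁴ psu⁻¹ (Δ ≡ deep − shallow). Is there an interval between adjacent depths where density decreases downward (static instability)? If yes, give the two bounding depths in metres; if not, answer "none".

235–255 m

Evaluate Δρ/ρ₀ = −αΔT + βΔS across each adjacent pair:
  102–129 m: −αΔT+βΔS = −(1.6 × 10⁻⁴)(-0.4)+(7.3 × 10⁻⁴)(+1.19) = 9.3 × 10⁻⁴ → stable
  129–235 m: −αΔT+βΔS = −(1.6 × 10⁻⁴)(-4.0)+(7.3 × 10⁻⁴)(+1.05) = 1.4 × 10⁻³ → stable
  235–255 m: −αΔT+βΔS = −(1.6 × 10⁻⁴)(+4.8)+(7.3 × 10⁻⁴)(-1.50) = -1.9 × 10⁻³ → UNSTABLE
The 235–255 m interval has Δρ < 0: lighter water underlies denser water.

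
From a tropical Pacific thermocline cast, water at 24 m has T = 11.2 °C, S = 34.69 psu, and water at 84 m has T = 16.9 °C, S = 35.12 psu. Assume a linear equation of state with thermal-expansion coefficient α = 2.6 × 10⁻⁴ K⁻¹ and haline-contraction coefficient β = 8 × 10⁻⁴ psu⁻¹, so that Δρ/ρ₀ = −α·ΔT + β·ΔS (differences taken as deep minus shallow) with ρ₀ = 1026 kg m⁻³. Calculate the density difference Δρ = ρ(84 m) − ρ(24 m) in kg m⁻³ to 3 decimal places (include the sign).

-1.168 kg m⁻³

ΔT = +5.7 K, ΔS = +0.43 psu (deep − shallow).
Δρ/ρ₀ = −(2.6 × 10⁻⁴)(+5.7) + (8 × 10⁻⁴)(+0.43) = -1.138 × 10⁻³.
Δρ = 1026 × (-1.138 × 10⁻³) = -1.168 kg m⁻³.
Negative Δρ: lighter below, statically unstable.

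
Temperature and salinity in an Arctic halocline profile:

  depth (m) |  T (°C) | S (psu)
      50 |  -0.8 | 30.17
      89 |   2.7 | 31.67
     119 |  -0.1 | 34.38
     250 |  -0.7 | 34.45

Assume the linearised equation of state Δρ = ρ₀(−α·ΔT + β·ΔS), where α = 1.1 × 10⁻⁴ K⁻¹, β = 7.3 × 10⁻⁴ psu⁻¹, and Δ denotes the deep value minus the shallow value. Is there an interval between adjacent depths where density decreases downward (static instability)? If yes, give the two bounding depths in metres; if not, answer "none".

Evaluate Δρ/ρ₀ = −αΔT + βΔS across each adjacent pair:
  50–89 m: −αΔT+βΔS = −(1.1 × 10⁻⁴)(+3.5)+(7.3 × 10⁻⁴)(+1.50) = 7.1 × 10⁻⁴ → stable
  89–119 m: −αΔT+βΔS = −(1.1 × 10⁻⁴)(-2.8)+(7.3 × 10⁻⁴)(+2.71) = 2.3 × 10⁻³ → stable
  119–250 m: −αΔT+βΔS = −(1.1 × 10⁻⁴)(-0.6)+(7.3 × 10⁻⁴)(+0.07) = 1.2 × 10⁻⁴ → stable
Every interval has Δρ > 0: the column is stably stratified throughout.

none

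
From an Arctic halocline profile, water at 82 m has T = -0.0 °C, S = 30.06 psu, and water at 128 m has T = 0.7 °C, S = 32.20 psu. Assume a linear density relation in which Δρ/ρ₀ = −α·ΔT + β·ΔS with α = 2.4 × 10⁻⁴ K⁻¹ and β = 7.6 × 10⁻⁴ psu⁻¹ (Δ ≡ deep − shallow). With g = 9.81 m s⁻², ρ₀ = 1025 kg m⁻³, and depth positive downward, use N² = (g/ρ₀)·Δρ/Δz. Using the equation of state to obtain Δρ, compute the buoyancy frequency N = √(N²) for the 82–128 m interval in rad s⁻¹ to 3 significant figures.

ΔT = +0.7 K, ΔS = +2.14 psu (deep − shallow).
Δρ/ρ₀ = −αΔT + βΔS = -1.68 × 10⁻⁴ + 1.6264 × 10⁻³ = 1.4584 × 10⁻³, so Δρ ≈ 1.495 kg m⁻³.
N² = (g/ρ₀)·Δρ/Δz = g·(Δρ/ρ₀)/Δz = 9.81 × 1.4584 × 10⁻³ / 46 = 3.1102 × 10⁻⁴ s⁻².
N = √(3.1102 × 10⁻⁴) = 0.017636 rad s⁻¹ ≈ 0.0176 rad s⁻¹.

0.0176 rad s⁻¹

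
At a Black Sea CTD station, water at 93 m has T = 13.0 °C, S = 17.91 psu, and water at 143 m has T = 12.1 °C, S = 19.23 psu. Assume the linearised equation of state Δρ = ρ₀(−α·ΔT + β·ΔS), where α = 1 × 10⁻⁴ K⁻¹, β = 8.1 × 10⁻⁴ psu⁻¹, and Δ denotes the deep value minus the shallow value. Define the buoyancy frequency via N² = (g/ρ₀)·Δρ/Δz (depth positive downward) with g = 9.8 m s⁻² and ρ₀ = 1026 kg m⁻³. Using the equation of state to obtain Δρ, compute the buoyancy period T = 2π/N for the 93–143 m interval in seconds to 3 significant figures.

417 s

ΔT = -0.9 K, ΔS = +1.32 psu (deep − shallow).
Δρ/ρ₀ = −αΔT + βΔS = 9.00 × 10⁻⁵ + 1.0692 × 10⁻³ = 1.1592 × 10⁻³, so Δρ ≈ 1.189 kg m⁻³.
N² = (g/ρ₀)·Δρ/Δz = g·(Δρ/ρ₀)/Δz = 9.8 × 1.1592 × 10⁻³ / 50 = 2.2720 × 10⁻⁴ s⁻².
N = √(2.2720 × 10⁻⁴) = 0.015073 rad s⁻¹ → T = 2π/N = 416.85 s ≈ 417 s.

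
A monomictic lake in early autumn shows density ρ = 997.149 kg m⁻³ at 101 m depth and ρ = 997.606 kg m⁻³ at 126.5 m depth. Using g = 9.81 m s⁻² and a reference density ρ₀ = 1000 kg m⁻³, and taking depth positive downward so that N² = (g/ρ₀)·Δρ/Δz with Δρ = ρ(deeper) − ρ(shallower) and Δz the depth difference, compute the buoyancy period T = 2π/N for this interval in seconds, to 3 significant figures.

474 s

Δρ = 997.606 − 997.149 = 0.457 kg m⁻³ over Δz = 126.5 − 101 = 25.5 m.
N² = (9.81/1000) × (0.457/25.5) = 1.7581 × 10⁻⁴ s⁻².
N = √(1.7581 × 10⁻⁴) = 0.013259 rad s⁻¹, so T = 2π/N = 473.88 s ≈ 474 s.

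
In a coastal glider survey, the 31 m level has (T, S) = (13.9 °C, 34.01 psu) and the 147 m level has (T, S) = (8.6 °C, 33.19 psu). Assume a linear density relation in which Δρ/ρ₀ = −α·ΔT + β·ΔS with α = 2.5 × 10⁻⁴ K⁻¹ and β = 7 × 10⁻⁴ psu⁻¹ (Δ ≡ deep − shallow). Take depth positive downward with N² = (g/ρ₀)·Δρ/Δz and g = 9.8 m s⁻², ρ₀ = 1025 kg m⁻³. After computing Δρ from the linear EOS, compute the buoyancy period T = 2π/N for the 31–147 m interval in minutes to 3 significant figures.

13.1 min

ΔT = -5.3 K, ΔS = -0.82 psu (deep − shallow).
Δρ/ρ₀ = −αΔT + βΔS = 1.325 × 10⁻³ − 5.74 × 10⁻⁴ = 7.51 × 10⁻⁴, so Δρ ≈ 0.7698 kg m⁻³.
N² = (g/ρ₀)·Δρ/Δz = g·(Δρ/ρ₀)/Δz = 9.8 × 7.51 × 10⁻⁴ / 116 = 6.3447 × 10⁻⁵ s⁻².
N = √(6.3447 × 10⁻⁵) = 7.9654 × 10⁻³ rad s⁻¹ → T = 2π/N = 788.81 s = 13.147 min ≈ 13.1 min.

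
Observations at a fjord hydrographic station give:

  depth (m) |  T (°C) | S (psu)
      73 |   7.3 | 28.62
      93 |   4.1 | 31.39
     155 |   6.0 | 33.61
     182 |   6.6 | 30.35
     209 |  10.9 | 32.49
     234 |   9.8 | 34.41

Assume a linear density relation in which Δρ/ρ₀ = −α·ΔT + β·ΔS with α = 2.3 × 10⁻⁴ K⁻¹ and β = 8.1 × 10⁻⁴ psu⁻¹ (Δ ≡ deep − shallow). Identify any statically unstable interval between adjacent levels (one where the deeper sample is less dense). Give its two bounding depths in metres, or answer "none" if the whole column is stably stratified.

155–182 m

Evaluate Δρ/ρ₀ = −αΔT + βΔS across each adjacent pair:
  73–93 m: −αΔT+βΔS = −(2.3 × 10⁻⁴)(-3.2)+(8.1 × 10⁻⁴)(+2.77) = 3.0 × 10⁻³ → stable
  93–155 m: −αΔT+βΔS = −(2.3 × 10⁻⁴)(+1.9)+(8.1 × 10⁻⁴)(+2.22) = 1.4 × 10⁻³ → stable
  155–182 m: −αΔT+βΔS = −(2.3 × 10⁻⁴)(+0.6)+(8.1 × 10⁻⁴)(-3.26) = -2.8 × 10⁻³ → UNSTABLE
  182–209 m: −αΔT+βΔS = −(2.3 × 10⁻⁴)(+4.3)+(8.1 × 10⁻⁴)(+2.14) = 7.4 × 10⁻⁴ → stable
  209–234 m: −αΔT+βΔS = −(2.3 × 10⁻⁴)(-1.1)+(8.1 × 10⁻⁴)(+1.92) = 1.8 × 10⁻³ → stable
The 155–182 m interval has Δρ < 0: lighter water underlies denser water.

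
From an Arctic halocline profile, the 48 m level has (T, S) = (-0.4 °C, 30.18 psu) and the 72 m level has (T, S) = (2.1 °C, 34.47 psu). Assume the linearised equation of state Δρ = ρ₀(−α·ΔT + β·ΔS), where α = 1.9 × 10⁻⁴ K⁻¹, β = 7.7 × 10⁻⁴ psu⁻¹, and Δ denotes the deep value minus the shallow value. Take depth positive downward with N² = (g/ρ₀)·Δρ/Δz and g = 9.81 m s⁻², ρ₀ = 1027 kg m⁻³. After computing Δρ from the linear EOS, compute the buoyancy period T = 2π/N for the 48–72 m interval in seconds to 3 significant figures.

ΔT = +2.5 K, ΔS = +4.29 psu (deep − shallow).
Δρ/ρ₀ = −αΔT + βΔS = -4.75 × 10⁻⁴ + 3.3033 × 10⁻³ = 2.8283 × 10⁻³, so Δρ ≈ 2.905 kg m⁻³.
N² = (g/ρ₀)·Δρ/Δz = g·(Δρ/ρ₀)/Δz = 9.81 × 2.8283 × 10⁻³ / 24 = 1.1561 × 10⁻³ s⁻².
N = √(1.1561 × 10⁻³) = 0.034001 rad s⁻¹ → T = 2π/N = 184.79 s ≈ 185 s.

185 s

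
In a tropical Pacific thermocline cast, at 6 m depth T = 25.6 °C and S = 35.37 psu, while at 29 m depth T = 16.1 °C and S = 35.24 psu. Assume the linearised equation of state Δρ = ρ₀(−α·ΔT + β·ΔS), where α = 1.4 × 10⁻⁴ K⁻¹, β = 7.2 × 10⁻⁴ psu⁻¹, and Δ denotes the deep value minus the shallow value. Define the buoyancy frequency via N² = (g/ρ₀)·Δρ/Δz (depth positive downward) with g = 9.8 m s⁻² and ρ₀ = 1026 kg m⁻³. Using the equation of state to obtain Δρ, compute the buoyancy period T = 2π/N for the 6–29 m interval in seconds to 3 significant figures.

ΔT = -9.5 K, ΔS = -0.13 psu (deep − shallow).
Δρ/ρ₀ = −αΔT + βΔS = 1.33 × 10⁻³ − 9.36 × 10⁻⁵ = 1.2364 × 10⁻³, so Δρ ≈ 1.269 kg m⁻³.
N² = (g/ρ₀)·Δρ/Δz = g·(Δρ/ρ₀)/Δz = 9.8 × 1.2364 × 10⁻³ / 23 = 5.2681 × 10⁻⁴ s⁻².
N = √(5.2681 × 10⁻⁴) = 0.022952 rad s⁻¹ → T = 2π/N = 273.75 s ≈ 274 s.

274 s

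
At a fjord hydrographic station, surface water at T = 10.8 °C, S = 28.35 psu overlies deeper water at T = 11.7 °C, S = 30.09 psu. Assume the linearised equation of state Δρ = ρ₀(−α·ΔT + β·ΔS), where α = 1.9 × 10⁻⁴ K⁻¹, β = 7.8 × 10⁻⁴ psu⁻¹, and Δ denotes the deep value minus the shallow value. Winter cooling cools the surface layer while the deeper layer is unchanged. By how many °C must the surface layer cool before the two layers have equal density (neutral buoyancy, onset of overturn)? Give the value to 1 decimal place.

6.2 °C

Neutral buoyancy requires Δρ = 0, i.e. −α(T_deep − T_surf′) + β(S_deep − S_surf) = 0.
T_surf′ = T_deep − (β/α)·ΔS = 11.7 − (7.8 × 10⁻⁴/1.9 × 10⁻⁴)·(+1.74) = 4.557 °C.
Cooling required: 10.8 − (4.557) = 6.243 °C.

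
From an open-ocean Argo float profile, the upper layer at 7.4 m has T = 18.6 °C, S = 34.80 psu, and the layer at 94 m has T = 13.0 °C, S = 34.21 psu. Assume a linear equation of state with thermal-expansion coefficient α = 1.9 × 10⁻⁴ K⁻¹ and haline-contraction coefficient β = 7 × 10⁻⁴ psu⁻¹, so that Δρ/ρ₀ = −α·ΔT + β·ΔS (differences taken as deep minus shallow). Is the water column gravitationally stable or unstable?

stable

ΔT = 13.0 − 18.6 = -5.6 K and ΔS = 34.21 − 34.80 = -0.59 psu (deep − shallow).
−αΔT = 1.064 × 10⁻³; βΔS = -4.13 × 10⁻⁴; sum Δρ/ρ₀ = 6.51 × 10⁻⁴.
Δρ/ρ₀ > 0, so Δρ > 0: deeper water is denser → statically stable.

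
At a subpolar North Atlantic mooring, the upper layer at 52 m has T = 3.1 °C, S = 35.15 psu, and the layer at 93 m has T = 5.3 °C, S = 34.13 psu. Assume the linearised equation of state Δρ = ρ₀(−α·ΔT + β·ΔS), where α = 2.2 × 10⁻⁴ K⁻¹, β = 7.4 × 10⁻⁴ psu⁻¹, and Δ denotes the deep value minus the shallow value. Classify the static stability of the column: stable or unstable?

ΔT = 5.3 − 3.1 = +2.2 K and ΔS = 34.13 − 35.15 = -1.02 psu (deep − shallow).
−αΔT = -4.84 × 10⁻⁴; βΔS = -7.548 × 10⁻⁴; sum Δρ/ρ₀ = -1.2388 × 10⁻³.
Δρ/ρ₀ < 0, so Δρ < 0: deeper water is lighter → statically unstable; the column would overturn.

unstable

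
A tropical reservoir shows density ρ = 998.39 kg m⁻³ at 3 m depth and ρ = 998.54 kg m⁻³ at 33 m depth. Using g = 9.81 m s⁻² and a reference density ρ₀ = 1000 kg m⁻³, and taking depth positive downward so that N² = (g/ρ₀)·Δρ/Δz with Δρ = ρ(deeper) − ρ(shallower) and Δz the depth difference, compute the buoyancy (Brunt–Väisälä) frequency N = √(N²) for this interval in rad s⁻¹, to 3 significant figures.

7.00 × 10⁻³ rad s⁻¹

Δρ = 998.54 − 998.39 = 0.15 kg m⁻³ over Δz = 33 − 3 = 30 m.
N² = (9.81/1000) × (0.15/30) = 4.9050 × 10⁻⁵ s⁻².
N = √(4.9050 × 10⁻⁵) = 7.0036 × 10⁻³ rad s⁻¹ ≈ 7.00 × 10⁻³ rad s⁻¹.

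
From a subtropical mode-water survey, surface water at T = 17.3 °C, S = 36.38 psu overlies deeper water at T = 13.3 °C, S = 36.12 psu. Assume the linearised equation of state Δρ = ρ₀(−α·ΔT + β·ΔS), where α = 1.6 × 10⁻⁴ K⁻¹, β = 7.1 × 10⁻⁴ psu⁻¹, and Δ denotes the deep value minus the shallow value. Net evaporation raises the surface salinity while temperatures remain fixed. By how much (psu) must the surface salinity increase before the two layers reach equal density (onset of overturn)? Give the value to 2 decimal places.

Neutral buoyancy requires −α(T_deep − T_surf) + β(S_deep − S_surf′) = 0.
S_surf′ = S_deep − (α/β)·ΔT = 36.12 − (1.6 × 10⁻⁴/7.1 × 10⁻⁴)·(-4.0) = 37.0214 psu.
Increase required: 37.0214 − 36.38 = 0.6414 psu.

0.64 psu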